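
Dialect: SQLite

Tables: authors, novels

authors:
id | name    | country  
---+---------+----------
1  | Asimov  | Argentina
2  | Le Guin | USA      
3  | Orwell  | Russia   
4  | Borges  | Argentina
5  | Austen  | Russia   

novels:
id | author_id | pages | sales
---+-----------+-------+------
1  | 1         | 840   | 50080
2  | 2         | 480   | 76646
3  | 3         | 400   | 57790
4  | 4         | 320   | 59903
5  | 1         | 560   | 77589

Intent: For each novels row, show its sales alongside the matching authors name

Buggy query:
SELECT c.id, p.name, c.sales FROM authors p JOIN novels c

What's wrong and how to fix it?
Bug: JOIN with no ON clause produces a cartesian product; every novels row pairs with every authors row

Fix: Specify the join condition linking the foreign key to the parent id

Corrected query:
SELECT c.id, p.name, c.sales FROM authors p JOIN novels c ON c.author_id = p.id

Result:
id | name    | sales
---+---------+------
1  | Asimov  | 50080
2  | Le Guin | 76646
3  | Orwell  | 57790
4  | Borges  | 59903
5  | Asimov  | 77589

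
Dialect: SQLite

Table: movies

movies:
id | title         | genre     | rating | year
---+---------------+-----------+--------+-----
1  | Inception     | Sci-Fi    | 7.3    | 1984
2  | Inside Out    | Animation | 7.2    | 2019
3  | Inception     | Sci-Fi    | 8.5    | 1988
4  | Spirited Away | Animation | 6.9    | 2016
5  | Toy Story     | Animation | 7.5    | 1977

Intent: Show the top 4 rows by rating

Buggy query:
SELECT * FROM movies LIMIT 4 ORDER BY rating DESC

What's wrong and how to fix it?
Bug: LIMIT must come after ORDER BY

Fix: Sort with ORDER BY, then apply LIMIT

Corrected query:
SELECT * FROM movies ORDER BY rating DESC LIMIT 4

Result:
id | title      | genre     | rating | year
---+------------+-----------+--------+-----
3  | Inception  | Sci-Fi    | 8.5    | 1988
5  | Toy Story  | Animation | 7.5    | 1977
1  | Inception  | Sci-Fi    | 7.3    | 1984
2  | Inside Out | Animation | 7.2    | 2019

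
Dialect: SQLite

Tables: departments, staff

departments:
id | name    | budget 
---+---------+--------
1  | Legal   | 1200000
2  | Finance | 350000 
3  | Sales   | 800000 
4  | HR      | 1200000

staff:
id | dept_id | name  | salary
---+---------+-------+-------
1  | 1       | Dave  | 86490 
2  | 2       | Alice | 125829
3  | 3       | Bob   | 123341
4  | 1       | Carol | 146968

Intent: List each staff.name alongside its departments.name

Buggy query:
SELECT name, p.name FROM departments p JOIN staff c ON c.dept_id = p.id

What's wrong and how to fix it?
Bug: Both tables have a 'name' column; the unqualified reference is ambiguous

Fix: Prefix ambiguous columns with the table alias

Corrected query:
SELECT c.name, p.name FROM departments p JOIN staff c ON c.dept_id = p.id

Result:
name  | name   
------+--------
Dave  | Legal  
Alice | Finance
Bob   | Sales  
Carol | Legal  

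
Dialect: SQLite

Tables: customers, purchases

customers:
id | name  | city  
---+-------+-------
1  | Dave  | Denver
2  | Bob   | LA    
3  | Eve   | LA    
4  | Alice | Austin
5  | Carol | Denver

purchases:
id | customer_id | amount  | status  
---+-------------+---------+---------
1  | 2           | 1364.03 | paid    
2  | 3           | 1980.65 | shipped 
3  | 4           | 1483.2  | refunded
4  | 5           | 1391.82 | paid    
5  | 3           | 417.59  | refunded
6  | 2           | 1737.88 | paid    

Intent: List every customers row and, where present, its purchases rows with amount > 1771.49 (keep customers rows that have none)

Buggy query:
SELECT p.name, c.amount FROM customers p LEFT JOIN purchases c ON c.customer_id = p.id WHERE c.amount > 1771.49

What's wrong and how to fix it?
Bug: A WHERE condition on the right-hand table after LEFT JOIN drops unmatched parents

Fix: Put 'c.amount > 1771.49' in the JOIN's ON clause instead of WHERE

Corrected query:
SELECT p.name, c.amount FROM customers p LEFT JOIN purchases c ON c.customer_id = p.id AND c.amount > 1771.49

Result:
name  | amount 
------+--------
Dave  | NULL   
Bob   | NULL   
Eve   | 1980.65
Alice | NULL   
Carol | NULL   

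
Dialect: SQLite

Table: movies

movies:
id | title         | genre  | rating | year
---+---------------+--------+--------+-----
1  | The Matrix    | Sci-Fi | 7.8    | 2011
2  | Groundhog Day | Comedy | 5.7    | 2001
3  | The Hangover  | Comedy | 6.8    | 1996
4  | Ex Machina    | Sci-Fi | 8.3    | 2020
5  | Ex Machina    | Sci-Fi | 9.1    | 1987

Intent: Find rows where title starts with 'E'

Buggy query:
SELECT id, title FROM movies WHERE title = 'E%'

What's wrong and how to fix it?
Bug: '=' compares the literal string including the % character; pattern matching needs LIKE

Fix: Use LIKE for wildcard pattern matching

Corrected query:
SELECT id, title FROM movies WHERE title LIKE 'E%'

Result:
id | title     
---+-----------
4  | Ex Machina
5  | Ex Machina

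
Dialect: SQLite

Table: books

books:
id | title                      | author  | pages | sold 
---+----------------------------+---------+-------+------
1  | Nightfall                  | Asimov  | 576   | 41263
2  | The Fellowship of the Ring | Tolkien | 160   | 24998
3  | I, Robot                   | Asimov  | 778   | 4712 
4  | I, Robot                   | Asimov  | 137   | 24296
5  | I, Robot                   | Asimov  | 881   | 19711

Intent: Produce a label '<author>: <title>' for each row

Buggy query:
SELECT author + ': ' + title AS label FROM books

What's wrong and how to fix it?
Bug: SQLite uses || for string concatenation; + coerces text to numbers (yielding 0)

Fix: Use the || operator for string concatenation

Corrected query:
SELECT author || ': ' || title AS label FROM books

Result:
label                              
-----------------------------------
Asimov: Nightfall                  
Tolkien: The Fellowship of the Ring
Asimov: I, Robot                   
Asimov: I, Robot                   
Asimov: I, Robot                   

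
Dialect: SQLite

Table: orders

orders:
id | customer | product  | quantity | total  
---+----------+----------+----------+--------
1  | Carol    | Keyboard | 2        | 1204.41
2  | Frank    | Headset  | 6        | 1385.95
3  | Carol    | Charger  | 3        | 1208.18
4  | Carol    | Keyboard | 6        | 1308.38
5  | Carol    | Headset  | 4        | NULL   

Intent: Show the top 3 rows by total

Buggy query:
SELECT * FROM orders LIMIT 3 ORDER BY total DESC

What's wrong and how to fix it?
Bug: ORDER BY cannot follow LIMIT; LIMIT is the final clause

Fix: Sort with ORDER BY, then apply LIMIT

Corrected query:
SELECT * FROM orders ORDER BY total DESC LIMIT 3

Result:
id | customer | product  | quantity | total  
---+----------+----------+----------+--------
2  | Frank    | Headset  | 6        | 1385.95
4  | Carol    | Keyboard | 6        | 1308.38
3  | Carol    | Charger  | 3        | 1208.18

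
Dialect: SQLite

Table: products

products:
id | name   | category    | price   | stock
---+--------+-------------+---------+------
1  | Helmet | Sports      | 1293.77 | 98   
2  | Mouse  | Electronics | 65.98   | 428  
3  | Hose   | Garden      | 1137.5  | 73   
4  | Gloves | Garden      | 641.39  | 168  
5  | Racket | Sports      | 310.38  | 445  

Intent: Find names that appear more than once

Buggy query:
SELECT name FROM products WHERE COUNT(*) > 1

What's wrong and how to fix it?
Bug: WHERE can't reference COUNT(*); aggregates are computed after WHERE

Fix: Group first, then use HAVING for the count condition

Corrected query:
SELECT name FROM products GROUP BY name HAVING COUNT(*) > 1

Result:
(no rows)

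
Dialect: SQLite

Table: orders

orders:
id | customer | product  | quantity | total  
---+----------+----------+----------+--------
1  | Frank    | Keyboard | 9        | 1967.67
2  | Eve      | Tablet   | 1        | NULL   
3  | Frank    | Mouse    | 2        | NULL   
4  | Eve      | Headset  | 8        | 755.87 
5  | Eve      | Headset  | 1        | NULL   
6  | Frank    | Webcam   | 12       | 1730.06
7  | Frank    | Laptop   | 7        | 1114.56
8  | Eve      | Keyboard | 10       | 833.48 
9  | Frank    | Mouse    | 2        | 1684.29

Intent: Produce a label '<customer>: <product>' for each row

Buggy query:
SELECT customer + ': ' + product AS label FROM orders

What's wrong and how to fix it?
Bug: '+' is numeric addition; on text columns SQLite converts them to 0 instead of concatenating

Fix: Replace + with || to concatenate text

Corrected query:
SELECT customer || ': ' || product AS label FROM orders

Result:
label          
---------------
Frank: Keyboard
Eve: Tablet    
Frank: Mouse   
Eve: Headset   
Eve: Headset   
Frank: Webcam  
Frank: Laptop  
Eve: Keyboard  
Frank: Mouse   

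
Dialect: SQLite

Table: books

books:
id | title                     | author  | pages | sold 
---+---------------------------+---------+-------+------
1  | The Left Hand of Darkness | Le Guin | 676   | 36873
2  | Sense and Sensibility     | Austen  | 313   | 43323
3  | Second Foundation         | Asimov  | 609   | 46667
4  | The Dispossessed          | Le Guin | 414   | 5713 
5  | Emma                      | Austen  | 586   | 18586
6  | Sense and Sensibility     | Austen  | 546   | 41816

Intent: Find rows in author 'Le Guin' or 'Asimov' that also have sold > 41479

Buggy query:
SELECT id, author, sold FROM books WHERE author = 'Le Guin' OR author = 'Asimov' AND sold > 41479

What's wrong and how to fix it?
Bug: AND binds tighter than OR, so this parses as author = 'Le Guin' OR (author = 'Asimov' AND sold > 41479)

Fix: Group the OR with parentheses (or use IN), then AND the threshold

Corrected query:
SELECT id, author, sold FROM books WHERE (author = 'Le Guin' OR author = 'Asimov') AND sold > 41479

Result:
id | author | sold 
---+--------+------
3  | Asimov | 46667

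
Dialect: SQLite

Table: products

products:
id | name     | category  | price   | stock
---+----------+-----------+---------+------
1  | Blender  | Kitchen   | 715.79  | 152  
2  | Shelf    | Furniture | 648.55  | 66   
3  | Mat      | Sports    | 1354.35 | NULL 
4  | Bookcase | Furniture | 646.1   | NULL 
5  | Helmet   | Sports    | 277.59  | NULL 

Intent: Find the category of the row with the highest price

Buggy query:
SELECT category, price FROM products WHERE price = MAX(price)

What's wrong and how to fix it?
Bug: MAX(price) is an aggregate and cannot be used directly in WHERE

Fix: Wrap MAX in a scalar subquery so WHERE compares against a single value

Corrected query:
SELECT category, price FROM products WHERE price = (SELECT MAX(price) FROM products)

Result:
category | price  
---------+--------
Sports   | 1354.35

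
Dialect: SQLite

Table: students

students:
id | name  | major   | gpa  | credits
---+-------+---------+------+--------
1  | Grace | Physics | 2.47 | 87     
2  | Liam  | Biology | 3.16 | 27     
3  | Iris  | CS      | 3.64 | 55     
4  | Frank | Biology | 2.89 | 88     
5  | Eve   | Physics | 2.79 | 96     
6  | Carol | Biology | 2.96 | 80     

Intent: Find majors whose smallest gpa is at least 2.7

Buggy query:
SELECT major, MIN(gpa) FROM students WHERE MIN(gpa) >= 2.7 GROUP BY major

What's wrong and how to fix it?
Bug: MIN() in WHERE is a misuse of aggregate

Fix: Replace WHERE with HAVING after the GROUP BY

Corrected query:
SELECT major, MIN(gpa) FROM students GROUP BY major HAVING MIN(gpa) >= 2.7

Result:
major   | MIN(gpa)
--------+---------
Biology | 2.89    
CS      | 3.64    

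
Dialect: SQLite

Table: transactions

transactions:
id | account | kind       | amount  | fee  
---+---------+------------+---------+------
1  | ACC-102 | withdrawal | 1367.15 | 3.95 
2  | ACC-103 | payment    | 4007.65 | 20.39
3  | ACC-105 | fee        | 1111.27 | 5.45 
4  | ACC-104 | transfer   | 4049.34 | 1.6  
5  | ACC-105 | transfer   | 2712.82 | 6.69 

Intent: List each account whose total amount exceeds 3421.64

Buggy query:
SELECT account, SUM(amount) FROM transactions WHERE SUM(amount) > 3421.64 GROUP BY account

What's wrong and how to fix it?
Bug: SUM(amount) is an aggregate, but WHERE filters rows before aggregation

Fix: Use HAVING (which filters groups after aggregation) instead of WHERE

Corrected query:
SELECT account, SUM(amount) FROM transactions GROUP BY account HAVING SUM(amount) > 3421.64

Result:
account | SUM(amount)
--------+------------
ACC-103 | 4007.65    
ACC-104 | 4049.34    
ACC-105 | 3824.09    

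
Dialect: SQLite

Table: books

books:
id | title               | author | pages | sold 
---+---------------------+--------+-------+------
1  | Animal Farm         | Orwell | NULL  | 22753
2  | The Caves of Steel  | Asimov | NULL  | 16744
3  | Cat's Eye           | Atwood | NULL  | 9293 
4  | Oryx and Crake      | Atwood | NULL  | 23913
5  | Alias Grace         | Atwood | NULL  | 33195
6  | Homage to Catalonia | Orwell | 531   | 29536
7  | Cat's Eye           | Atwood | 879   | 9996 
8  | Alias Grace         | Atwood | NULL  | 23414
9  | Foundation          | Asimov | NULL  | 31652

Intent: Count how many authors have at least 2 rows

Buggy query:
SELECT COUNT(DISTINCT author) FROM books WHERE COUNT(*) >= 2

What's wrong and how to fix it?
Bug: COUNT(*) cannot appear in WHERE; the per-group count doesn't exist yet

Fix: Use a subquery that GROUPs and filters with HAVING, then count its rows

Corrected query:
SELECT COUNT(*) FROM (SELECT author FROM books GROUP BY author HAVING COUNT(*) >= 2)

Result:
COUNT(*)
--------
3       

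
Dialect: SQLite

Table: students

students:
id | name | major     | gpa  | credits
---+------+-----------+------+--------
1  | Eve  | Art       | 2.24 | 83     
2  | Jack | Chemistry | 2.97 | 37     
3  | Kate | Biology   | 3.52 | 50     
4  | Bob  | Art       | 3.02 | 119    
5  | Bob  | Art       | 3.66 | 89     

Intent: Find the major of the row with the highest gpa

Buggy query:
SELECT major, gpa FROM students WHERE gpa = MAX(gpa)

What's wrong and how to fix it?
Bug: WHERE is evaluated per row; an aggregate over the whole table isn't defined there

Fix: Use a subquery: WHERE gpa = (SELECT MAX(gpa) FROM students)

Corrected query:
SELECT major, gpa FROM students WHERE gpa = (SELECT MAX(gpa) FROM students)

Result:
major | gpa 
------+-----
Art   | 3.66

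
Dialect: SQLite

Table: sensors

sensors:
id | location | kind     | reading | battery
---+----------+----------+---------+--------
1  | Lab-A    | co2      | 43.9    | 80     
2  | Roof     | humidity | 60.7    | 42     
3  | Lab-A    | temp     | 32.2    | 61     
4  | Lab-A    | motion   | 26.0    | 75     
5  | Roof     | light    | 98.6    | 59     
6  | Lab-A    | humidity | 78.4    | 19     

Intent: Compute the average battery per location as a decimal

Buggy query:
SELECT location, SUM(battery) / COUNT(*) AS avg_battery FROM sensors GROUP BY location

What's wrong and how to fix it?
Bug: Both operands are integers, so '/' performs integer division and truncates

Fix: Cast one side to REAL so the division keeps the fractional part

Corrected query:
SELECT location, SUM(battery) * 1.0 / COUNT(*) AS avg_battery FROM sensors GROUP BY location

Result:
location | avg_battery
---------+------------
Lab-A    | 58.75      
Roof     | 50.5       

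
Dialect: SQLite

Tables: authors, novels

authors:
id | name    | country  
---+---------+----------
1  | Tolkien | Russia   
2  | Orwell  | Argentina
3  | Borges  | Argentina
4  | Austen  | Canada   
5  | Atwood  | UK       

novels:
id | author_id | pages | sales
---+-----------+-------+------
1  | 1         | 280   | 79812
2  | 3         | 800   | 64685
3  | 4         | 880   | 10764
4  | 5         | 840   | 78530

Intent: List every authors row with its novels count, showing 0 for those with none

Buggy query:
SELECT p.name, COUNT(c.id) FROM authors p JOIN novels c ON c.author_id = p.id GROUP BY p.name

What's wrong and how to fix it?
Bug: An inner join excludes parents with zero children

Fix: Use LEFT JOIN so parents without children still appear (COUNT(c.id) gives 0)

Corrected query:
SELECT p.name, COUNT(c.id) FROM authors p LEFT JOIN novels c ON c.author_id = p.id GROUP BY p.name

Result:
name    | COUNT(c.id)
--------+------------
Atwood  | 1          
Austen  | 1          
Borges  | 1          
Orwell  | 0          
Tolkien | 1          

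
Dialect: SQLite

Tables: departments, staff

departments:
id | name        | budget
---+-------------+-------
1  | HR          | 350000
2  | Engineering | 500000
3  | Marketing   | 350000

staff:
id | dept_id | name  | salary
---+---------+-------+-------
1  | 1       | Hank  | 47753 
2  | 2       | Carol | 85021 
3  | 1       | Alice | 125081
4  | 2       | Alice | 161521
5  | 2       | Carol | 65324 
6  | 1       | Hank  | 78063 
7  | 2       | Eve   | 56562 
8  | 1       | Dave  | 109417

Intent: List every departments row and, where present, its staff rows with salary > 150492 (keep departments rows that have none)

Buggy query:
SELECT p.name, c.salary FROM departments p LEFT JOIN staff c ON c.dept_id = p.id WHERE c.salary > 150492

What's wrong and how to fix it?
Bug: Filtering c.salary in WHERE discards the NULL rows produced by LEFT JOIN, turning it into an inner join

Fix: Move the right-table condition into the ON clause so unmatched parents are kept

Corrected query:
SELECT p.name, c.salary FROM departments p LEFT JOIN staff c ON c.dept_id = p.id AND c.salary > 150492

Result:
name        | salary
------------+-------
HR          | NULL  
Engineering | 161521
Marketing   | NULL  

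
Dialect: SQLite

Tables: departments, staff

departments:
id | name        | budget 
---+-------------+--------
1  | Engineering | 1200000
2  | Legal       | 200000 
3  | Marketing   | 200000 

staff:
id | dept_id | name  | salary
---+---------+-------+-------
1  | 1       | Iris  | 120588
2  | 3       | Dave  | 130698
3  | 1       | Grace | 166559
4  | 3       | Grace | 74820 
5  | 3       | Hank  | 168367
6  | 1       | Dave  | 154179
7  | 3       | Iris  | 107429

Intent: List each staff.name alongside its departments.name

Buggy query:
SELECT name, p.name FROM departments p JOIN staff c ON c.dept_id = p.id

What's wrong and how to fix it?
Bug: 'name' exists in both joined tables, so the database can't tell which one is meant

Fix: Prefix ambiguous columns with the table alias

Corrected query:
SELECT c.name, p.name FROM departments p JOIN staff c ON c.dept_id = p.id

Result:
name  | name       
------+------------
Iris  | Engineering
Dave  | Marketing  
Grace | Engineering
Grace | Marketing  
Hank  | Marketing  
Dave  | Engineering
Iris  | Marketing  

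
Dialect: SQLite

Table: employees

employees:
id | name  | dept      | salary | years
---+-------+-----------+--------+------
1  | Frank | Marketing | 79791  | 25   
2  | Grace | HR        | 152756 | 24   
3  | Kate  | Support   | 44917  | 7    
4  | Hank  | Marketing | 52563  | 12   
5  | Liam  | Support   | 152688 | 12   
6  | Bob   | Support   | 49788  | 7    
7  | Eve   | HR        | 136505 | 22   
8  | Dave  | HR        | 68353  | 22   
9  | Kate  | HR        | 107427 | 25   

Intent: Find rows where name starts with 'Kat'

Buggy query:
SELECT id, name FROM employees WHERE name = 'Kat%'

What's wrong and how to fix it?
Bug: Wildcards only work with LIKE; '=' treats '%' as a literal character

Fix: Use LIKE for wildcard pattern matching

Corrected query:
SELECT id, name FROM employees WHERE name LIKE 'Kat%'

Result:
id | name
---+-----
3  | Kate
9  | Kate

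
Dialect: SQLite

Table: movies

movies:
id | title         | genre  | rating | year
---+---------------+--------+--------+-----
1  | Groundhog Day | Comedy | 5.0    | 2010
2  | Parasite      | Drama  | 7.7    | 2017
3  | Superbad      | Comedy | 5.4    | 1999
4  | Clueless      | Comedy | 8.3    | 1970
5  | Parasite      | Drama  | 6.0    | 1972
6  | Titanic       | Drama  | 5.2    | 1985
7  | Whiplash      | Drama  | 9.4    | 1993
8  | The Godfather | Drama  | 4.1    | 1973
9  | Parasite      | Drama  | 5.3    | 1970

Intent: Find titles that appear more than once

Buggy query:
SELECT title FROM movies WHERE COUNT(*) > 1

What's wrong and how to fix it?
Bug: WHERE can't reference COUNT(*); aggregates are computed after WHERE

Fix: GROUP BY title, then filter groups with HAVING COUNT(*) > 1

Corrected query:
SELECT title FROM movies GROUP BY title HAVING COUNT(*) > 1

Result:
title   
--------
Parasite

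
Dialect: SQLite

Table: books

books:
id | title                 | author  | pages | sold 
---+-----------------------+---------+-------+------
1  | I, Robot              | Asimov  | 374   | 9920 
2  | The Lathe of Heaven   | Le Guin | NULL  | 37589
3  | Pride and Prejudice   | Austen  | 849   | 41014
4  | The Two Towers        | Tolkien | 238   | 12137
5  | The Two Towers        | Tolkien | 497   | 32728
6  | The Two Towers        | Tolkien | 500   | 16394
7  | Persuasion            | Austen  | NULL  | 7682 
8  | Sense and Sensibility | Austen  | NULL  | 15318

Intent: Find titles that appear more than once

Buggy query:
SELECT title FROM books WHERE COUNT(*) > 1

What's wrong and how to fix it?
Bug: WHERE can't reference COUNT(*); aggregates are computed after WHERE

Fix: GROUP BY title, then filter groups with HAVING COUNT(*) > 1

Corrected query:
SELECT title FROM books GROUP BY title HAVING COUNT(*) > 1

Result:
title         
--------------
The Two Towers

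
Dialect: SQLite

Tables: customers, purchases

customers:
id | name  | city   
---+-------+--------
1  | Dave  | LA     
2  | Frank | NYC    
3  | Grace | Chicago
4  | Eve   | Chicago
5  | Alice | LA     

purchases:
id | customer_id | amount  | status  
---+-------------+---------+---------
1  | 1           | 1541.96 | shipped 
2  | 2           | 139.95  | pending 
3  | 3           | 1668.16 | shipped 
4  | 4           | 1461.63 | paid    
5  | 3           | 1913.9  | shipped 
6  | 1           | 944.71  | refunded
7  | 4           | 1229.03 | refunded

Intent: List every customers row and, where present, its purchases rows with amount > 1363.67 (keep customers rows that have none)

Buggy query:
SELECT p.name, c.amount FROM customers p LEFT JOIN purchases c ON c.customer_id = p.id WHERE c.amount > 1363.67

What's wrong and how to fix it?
Bug: Filtering c.amount in WHERE discards the NULL rows produced by LEFT JOIN, turning it into an inner join

Fix: Move the right-table condition into the ON clause so unmatched parents are kept

Corrected query:
SELECT p.name, c.amount FROM customers p LEFT JOIN purchases c ON c.customer_id = p.id AND c.amount > 1363.67

Result:
name  | amount 
------+--------
Dave  | 1541.96
Frank | NULL   
Grace | 1668.16
Grace | 1913.9 
Eve   | 1461.63
Alice | NULL   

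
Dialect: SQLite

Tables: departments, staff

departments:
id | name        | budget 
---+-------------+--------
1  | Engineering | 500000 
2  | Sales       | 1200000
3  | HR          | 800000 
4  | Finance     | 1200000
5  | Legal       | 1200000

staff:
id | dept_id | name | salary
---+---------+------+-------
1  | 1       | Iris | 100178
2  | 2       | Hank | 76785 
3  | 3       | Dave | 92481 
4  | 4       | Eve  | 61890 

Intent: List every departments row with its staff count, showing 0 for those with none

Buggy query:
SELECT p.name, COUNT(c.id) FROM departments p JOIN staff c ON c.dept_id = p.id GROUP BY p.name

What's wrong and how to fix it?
Bug: INNER JOIN drops departments rows that have no matching staff rows

Fix: Use LEFT JOIN so parents without children still appear (COUNT(c.id) gives 0)

Corrected query:
SELECT p.name, COUNT(c.id) FROM departments p LEFT JOIN staff c ON c.dept_id = p.id GROUP BY p.name

Result:
name        | COUNT(c.id)
------------+------------
Engineering | 1          
Finance     | 1          
HR          | 1          
Legal       | 0          
Sales       | 1          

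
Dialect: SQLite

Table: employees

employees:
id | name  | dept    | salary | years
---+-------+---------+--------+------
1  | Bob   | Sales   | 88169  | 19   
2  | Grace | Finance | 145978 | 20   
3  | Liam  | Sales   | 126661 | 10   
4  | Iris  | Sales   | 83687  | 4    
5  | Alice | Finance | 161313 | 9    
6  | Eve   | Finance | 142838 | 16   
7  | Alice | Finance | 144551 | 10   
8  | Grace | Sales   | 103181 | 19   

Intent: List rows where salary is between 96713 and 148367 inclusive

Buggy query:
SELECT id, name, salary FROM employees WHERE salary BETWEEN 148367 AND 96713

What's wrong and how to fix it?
Bug: The bounds are reversed; BETWEEN a AND b requires a <= b to match anything

Fix: Swap the bounds so the smaller value comes first

Corrected query:
SELECT id, name, salary FROM employees WHERE salary BETWEEN 96713 AND 148367

Result:
id | name  | salary
---+-------+-------
2  | Grace | 145978
3  | Liam  | 126661
6  | Eve   | 142838
7  | Alice | 144551
8  | Grace | 103181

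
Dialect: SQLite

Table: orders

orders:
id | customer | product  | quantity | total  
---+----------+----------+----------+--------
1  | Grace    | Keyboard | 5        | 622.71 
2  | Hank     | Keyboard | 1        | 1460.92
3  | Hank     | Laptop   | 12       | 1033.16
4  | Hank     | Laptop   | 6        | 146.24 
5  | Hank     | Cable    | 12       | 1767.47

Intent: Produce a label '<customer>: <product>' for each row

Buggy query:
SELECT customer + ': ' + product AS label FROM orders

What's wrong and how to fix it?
Bug: SQLite uses || for string concatenation; + coerces text to numbers (yielding 0)

Fix: Use the || operator for string concatenation

Corrected query:
SELECT customer || ': ' || product AS label FROM orders

Result:
label          
---------------
Grace: Keyboard
Hank: Keyboard 
Hank: Laptop   
Hank: Laptop   
Hank: Cable    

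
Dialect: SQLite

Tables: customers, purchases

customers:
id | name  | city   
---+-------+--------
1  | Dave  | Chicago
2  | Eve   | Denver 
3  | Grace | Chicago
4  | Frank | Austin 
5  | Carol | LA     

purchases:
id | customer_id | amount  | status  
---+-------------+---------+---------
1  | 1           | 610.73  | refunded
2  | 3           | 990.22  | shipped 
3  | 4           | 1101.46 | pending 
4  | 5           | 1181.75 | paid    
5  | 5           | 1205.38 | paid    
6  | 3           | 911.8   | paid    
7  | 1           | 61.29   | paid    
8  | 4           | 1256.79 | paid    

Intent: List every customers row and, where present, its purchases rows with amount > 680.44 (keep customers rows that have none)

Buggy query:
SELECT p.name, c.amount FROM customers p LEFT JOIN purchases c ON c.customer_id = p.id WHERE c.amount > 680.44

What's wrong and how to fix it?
Bug: A WHERE condition on the right-hand table after LEFT JOIN drops unmatched parents

Fix: Move the right-table condition into the ON clause so unmatched parents are kept

Corrected query:
SELECT p.name, c.amount FROM customers p LEFT JOIN purchases c ON c.customer_id = p.id AND c.amount > 680.44

Result:
name  | amount 
------+--------
Dave  | NULL   
Eve   | NULL   
Grace | 911.8  
Grace | 990.22 
Frank | 1101.46
Frank | 1256.79
Carol | 1181.75
Carol | 1205.38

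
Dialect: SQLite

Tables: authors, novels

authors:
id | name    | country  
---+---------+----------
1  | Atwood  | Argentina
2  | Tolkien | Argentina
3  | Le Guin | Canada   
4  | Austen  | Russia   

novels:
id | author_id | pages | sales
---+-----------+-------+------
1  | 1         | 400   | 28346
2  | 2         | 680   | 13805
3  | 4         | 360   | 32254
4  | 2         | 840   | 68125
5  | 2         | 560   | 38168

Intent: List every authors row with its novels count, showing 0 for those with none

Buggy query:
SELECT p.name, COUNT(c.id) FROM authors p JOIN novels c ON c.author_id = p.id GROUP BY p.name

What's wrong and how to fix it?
Bug: An inner join excludes parents with zero children

Fix: Use LEFT JOIN so parents without children still appear (COUNT(c.id) gives 0)

Corrected query:
SELECT p.name, COUNT(c.id) FROM authors p LEFT JOIN novels c ON c.author_id = p.id GROUP BY p.name

Result:
name    | COUNT(c.id)
--------+------------
Atwood  | 1          
Austen  | 1          
Le Guin | 0          
Tolkien | 3          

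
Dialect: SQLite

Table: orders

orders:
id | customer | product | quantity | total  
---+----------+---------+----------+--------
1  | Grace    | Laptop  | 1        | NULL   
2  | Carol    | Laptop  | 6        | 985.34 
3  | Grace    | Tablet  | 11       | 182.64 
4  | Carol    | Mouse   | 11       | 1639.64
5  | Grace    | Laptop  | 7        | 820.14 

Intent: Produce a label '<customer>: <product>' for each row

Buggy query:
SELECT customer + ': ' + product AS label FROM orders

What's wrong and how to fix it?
Bug: SQLite uses || for string concatenation; + coerces text to numbers (yielding 0)

Fix: Use the || operator for string concatenation

Corrected query:
SELECT customer || ': ' || product AS label FROM orders

Result:
label        
-------------
Grace: Laptop
Carol: Laptop
Grace: Tablet
Carol: Mouse 
Grace: Laptop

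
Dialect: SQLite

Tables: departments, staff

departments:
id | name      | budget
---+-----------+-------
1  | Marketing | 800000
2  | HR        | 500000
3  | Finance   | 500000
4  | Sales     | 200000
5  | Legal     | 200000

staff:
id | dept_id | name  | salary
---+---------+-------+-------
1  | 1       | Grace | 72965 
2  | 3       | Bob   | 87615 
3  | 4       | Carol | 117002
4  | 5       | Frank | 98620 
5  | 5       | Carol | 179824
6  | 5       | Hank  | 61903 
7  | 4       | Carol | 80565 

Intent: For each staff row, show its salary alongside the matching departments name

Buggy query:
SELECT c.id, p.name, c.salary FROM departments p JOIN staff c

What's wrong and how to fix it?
Bug: Missing join condition: each staff row is matched to all departments rows instead of just its own

Fix: Add ON c.dept_id = p.id to the JOIN

Corrected query:
SELECT c.id, p.name, c.salary FROM departments p JOIN staff c ON c.dept_id = p.id

Result:
id | name      | salary
---+-----------+-------
1  | Marketing | 72965 
2  | Finance   | 87615 
3  | Sales     | 117002
4  | Legal     | 98620 
5  | Legal     | 179824
6  | Legal     | 61903 
7  | Sales     | 80565 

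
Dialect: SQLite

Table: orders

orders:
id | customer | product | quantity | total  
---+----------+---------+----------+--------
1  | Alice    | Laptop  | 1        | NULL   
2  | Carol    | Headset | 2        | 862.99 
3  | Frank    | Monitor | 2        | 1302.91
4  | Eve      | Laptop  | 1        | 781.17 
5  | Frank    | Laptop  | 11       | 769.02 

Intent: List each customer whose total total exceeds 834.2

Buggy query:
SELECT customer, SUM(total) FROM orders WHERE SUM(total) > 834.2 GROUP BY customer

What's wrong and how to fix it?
Bug: Aggregate functions cannot appear in a WHERE clause

Fix: Move the aggregate condition to a HAVING clause

Corrected query:
SELECT customer, SUM(total) FROM orders GROUP BY customer HAVING SUM(total) > 834.2

Result:
customer | SUM(total)
---------+-----------
Carol    | 862.99    
Frank    | 2071.93   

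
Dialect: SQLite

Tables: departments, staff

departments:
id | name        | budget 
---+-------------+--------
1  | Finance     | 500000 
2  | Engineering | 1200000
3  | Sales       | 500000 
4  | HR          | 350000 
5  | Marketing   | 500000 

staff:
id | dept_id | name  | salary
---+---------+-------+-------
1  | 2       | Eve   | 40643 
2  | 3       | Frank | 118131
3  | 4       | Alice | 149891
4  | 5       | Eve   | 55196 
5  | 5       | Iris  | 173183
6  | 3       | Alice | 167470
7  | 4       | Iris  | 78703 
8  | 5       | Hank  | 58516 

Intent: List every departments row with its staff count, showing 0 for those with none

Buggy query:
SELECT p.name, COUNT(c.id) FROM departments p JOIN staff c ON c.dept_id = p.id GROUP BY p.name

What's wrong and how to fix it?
Bug: INNER JOIN drops departments rows that have no matching staff rows

Fix: Switch to LEFT JOIN to retain unmatched parent rows

Corrected query:
SELECT p.name, COUNT(c.id) FROM departments p LEFT JOIN staff c ON c.dept_id = p.id GROUP BY p.name

Result:
name        | COUNT(c.id)
------------+------------
Engineering | 1          
Finance     | 0          
HR          | 2          
Marketing   | 3          
Sales       | 2          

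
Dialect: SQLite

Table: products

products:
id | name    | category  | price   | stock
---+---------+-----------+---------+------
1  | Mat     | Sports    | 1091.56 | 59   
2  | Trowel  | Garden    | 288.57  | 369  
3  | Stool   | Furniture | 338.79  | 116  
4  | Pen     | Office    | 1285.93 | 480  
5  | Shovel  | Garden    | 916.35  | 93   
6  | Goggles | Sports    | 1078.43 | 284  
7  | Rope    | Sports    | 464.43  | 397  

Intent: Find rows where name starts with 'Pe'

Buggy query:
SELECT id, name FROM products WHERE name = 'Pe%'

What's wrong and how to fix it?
Bug: '=' compares the literal string including the % character; pattern matching needs LIKE

Fix: Replace '=' with LIKE so 'Pe%' is treated as a pattern

Corrected query:
SELECT id, name FROM products WHERE name LIKE 'Pe%'

Result:
id | name
---+-----
4  | Pen 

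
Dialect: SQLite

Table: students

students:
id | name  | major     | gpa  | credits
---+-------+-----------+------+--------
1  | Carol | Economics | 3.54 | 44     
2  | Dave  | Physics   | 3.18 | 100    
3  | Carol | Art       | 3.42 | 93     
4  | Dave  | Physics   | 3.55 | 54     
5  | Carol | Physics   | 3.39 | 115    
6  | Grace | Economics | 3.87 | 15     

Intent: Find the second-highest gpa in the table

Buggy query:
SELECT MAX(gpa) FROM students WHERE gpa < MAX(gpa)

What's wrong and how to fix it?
Bug: The inner MAX is an aggregate inside WHERE, which is not allowed

Fix: Put the inner MAX in a scalar subquery

Corrected query:
SELECT MAX(gpa) FROM students WHERE gpa < (SELECT MAX(gpa) FROM students)

Result:
MAX(gpa)
--------
3.55    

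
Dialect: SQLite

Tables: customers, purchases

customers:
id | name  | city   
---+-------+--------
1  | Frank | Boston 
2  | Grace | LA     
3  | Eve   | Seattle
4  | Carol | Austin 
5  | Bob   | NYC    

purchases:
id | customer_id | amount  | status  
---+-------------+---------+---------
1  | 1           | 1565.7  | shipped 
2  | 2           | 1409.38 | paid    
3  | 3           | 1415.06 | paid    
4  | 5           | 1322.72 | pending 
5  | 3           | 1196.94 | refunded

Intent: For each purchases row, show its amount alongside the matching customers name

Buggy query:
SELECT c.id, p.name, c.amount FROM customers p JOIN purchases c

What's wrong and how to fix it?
Bug: JOIN with no ON clause produces a cartesian product; every purchases row pairs with every customers row

Fix: Specify the join condition linking the foreign key to the parent id

Corrected query:
SELECT c.id, p.name, c.amount FROM customers p JOIN purchases c ON c.customer_id = p.id

Result:
id | name  | amount 
---+-------+--------
1  | Frank | 1565.7 
2  | Grace | 1409.38
3  | Eve   | 1415.06
4  | Bob   | 1322.72
5  | Eve   | 1196.94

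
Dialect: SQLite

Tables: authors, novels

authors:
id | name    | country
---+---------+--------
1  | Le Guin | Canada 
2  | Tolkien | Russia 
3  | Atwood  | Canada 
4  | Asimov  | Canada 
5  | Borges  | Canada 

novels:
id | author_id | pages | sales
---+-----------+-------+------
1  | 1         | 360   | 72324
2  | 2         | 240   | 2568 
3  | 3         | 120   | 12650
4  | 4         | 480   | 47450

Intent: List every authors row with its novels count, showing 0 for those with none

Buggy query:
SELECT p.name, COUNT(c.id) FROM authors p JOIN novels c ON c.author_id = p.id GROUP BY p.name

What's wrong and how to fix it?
Bug: INNER JOIN drops authors rows that have no matching novels rows

Fix: Switch to LEFT JOIN to retain unmatched parent rows

Corrected query:
SELECT p.name, COUNT(c.id) FROM authors p LEFT JOIN novels c ON c.author_id = p.id GROUP BY p.name

Result:
name    | COUNT(c.id)
--------+------------
Asimov  | 1          
Atwood  | 1          
Borges  | 0          
Le Guin | 1          
Tolkien | 1          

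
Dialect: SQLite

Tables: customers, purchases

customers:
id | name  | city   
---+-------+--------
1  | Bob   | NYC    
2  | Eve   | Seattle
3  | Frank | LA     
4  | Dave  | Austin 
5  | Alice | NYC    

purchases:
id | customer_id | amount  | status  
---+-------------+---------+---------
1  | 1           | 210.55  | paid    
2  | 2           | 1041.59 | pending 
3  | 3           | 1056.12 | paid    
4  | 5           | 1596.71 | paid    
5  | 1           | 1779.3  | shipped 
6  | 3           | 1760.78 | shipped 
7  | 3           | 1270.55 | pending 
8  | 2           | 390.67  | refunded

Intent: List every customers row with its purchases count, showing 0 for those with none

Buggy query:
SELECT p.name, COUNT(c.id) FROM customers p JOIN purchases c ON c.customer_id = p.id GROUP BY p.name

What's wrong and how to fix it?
Bug: INNER JOIN drops customers rows that have no matching purchases rows

Fix: Switch to LEFT JOIN to retain unmatched parent rows

Corrected query:
SELECT p.name, COUNT(c.id) FROM customers p LEFT JOIN purchases c ON c.customer_id = p.id GROUP BY p.name

Result:
name  | COUNT(c.id)
------+------------
Alice | 1          
Bob   | 2          
Dave  | 0          
Eve   | 2          
Frank | 3          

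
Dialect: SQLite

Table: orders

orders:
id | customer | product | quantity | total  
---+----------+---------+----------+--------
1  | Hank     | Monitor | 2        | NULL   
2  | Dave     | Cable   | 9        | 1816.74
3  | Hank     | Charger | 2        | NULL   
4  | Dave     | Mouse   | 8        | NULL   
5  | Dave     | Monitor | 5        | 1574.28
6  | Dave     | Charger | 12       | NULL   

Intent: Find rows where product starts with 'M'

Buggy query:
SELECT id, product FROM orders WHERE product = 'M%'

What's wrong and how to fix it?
Bug: '=' compares the literal string including the % character; pattern matching needs LIKE

Fix: Use LIKE for wildcard pattern matching

Corrected query:
SELECT id, product FROM orders WHERE product LIKE 'M%'

Result:
id | product
---+--------
1  | Monitor
4  | Mouse  
5  | Monitor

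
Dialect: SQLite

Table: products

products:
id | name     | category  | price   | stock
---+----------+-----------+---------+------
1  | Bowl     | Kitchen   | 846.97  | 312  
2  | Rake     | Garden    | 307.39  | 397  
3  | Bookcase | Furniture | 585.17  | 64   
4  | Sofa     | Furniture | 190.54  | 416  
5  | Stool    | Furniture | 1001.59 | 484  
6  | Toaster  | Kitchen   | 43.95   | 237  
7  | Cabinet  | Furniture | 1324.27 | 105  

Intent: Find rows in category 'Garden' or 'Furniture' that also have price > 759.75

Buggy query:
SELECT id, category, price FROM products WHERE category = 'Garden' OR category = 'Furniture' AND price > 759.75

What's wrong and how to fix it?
Bug: Without parentheses, AND is evaluated before OR, so the price filter only applies to the 'Furniture' branch

Fix: Add parentheses around the OR so the AND applies to both alternatives

Corrected query:
SELECT id, category, price FROM products WHERE (category = 'Garden' OR category = 'Furniture') AND price > 759.75

Result:
id | category  | price  
---+-----------+--------
5  | Furniture | 1001.59
7  | Furniture | 1324.27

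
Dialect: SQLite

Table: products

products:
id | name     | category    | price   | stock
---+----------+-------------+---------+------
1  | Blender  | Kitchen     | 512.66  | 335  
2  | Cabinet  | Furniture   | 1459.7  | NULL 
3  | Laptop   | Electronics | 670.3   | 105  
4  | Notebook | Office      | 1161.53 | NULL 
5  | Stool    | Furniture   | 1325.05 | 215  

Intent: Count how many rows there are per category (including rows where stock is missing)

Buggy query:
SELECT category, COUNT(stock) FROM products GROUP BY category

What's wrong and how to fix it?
Bug: COUNT(column) counts non-NULL values only; rows with NULL stock aren't counted

Fix: Use COUNT(*) to count all rows regardless of NULL

Corrected query:
SELECT category, COUNT(*) FROM products GROUP BY category

Result:
category    | COUNT(*)
------------+---------
Electronics | 1       
Furniture   | 2       
Kitchen     | 1       
Office      | 1       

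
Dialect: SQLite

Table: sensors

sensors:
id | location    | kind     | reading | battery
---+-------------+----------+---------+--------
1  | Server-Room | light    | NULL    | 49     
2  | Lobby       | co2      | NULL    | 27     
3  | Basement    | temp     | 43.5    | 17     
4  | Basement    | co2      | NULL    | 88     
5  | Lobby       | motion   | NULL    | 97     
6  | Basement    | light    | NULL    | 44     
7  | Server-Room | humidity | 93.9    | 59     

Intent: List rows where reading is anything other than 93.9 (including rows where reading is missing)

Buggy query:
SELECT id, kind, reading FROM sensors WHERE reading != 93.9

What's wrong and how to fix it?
Bug: Inequality against NULL is unknown, not true; rows with NULL are dropped

Fix: Add an explicit OR reading IS NULL to include the missing-value rows

Corrected query:
SELECT id, kind, reading FROM sensors WHERE reading != 93.9 OR reading IS NULL

Result:
id | kind   | reading
---+--------+--------
1  | light  | NULL   
2  | co2    | NULL   
3  | temp   | 43.5   
4  | co2    | NULL   
5  | motion | NULL   
6  | light  | NULL   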